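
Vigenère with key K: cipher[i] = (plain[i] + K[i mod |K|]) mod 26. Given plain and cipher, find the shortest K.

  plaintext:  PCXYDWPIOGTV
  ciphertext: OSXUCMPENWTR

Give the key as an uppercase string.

ZQAW

  i= 0: O-P = 25 → Z
  i= 1: S-C = 16 → Q
  i= 2: X-X =  0 → A
  i= 3: U-Y = 22 → W
  i= 4: C-D = 25 → Z
  i= 5: M-W = 16 → Q
  i= 6: P-P =  0 → A
  i= 7: E-I = 22 → W
  i= 8: N-O = 25 → Z
  i= 9: W-G = 16 → Q
  i=10: T-T =  0 → A
  i=11: R-V = 22 → W
  shifts repeat with period 4: ZQAW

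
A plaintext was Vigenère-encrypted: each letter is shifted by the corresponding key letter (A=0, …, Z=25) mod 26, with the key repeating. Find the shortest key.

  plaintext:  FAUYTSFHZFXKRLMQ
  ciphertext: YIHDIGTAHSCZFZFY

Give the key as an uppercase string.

  i= 0: Y-F = 19 → T
  i= 1: I-A =  8 → I
  i= 2: H-U = 13 → N
  i= 3: D-Y =  5 → F
  i= 4: I-T = 15 → P
  i= 5: G-S = 14 → O
  i= 6: T-F = 14 → O
  i= 7: A-H = 19 → T
  i= 8: H-Z =  8 → I
  i= 9: S-F = 13 → N
  i=10: C-X =  5 → F
  i=11: Z-K = 15 → P
  i=12: F-R = 14 → O
  i=13: Z-L = 14 → O
  i=14: F-M = 19 → T
  i=15: Y-Q =  8 → I
  shifts repeat with period 7: TINFPOO

TINFPOO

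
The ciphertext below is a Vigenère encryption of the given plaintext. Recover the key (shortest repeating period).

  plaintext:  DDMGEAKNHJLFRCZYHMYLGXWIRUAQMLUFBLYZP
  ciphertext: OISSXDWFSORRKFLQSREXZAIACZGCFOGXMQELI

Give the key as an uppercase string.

LFGMTDMS

  i= 0: O-D = 11 → L
  i= 1: I-D =  5 → F
  i= 2: S-M =  6 → G
  i= 3: S-G = 12 → M
  i= 4: X-E = 19 → T
  i= 5: D-A =  3 → D
  i= 6: W-K = 12 → M
  i= 7: F-N = 18 → S
  i= 8: S-H = 11 → L
  i= 9: O-J =  5 → F
  i=10: R-L =  6 → G
  i=11: R-F = 12 → M
  i=12: K-R = 19 → T
  i=13: F-C =  3 → D
  i=14: L-Z = 12 → M
  i=15: Q-Y = 18 → S
  i=16: S-H = 11 → L
  i=17: R-M =  5 → F
  i=18: E-Y =  6 → G
  i=19: X-L = 12 → M
  i=20: Z-G = 19 → T
  i=21: A-X =  3 → D
  i=22: I-W = 12 → M
  i=23: A-I = 18 → S
  i=24: C-R = 11 → L
  i=25: Z-U =  5 → F
  i=26: G-A =  6 → G
  i=27: C-Q = 12 → M
  i=28: F-M = 19 → T
  i=29: O-L =  3 → D
  i=30: G-U = 12 → M
  i=31: X-F = 18 → S
  i=32: M-B = 11 → L
  i=33: Q-L =  5 → F
  i=34: E-Y =  6 → G
  i=35: L-Z = 12 → M
  i=36: I-P = 19 → T
  shifts repeat with period 8: LFGMTDMS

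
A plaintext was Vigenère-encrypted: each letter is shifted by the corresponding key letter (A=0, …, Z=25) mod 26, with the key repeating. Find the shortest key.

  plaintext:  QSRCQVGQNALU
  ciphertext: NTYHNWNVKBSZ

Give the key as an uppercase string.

  i= 0: N-Q = 23 → X
  i= 1: T-S =  1 → B
  i= 2: Y-R =  7 → H
  i= 3: H-C =  5 → F
  i= 4: N-Q = 23 → X
  i= 5: W-V =  1 → B
  i= 6: N-G =  7 → H
  i= 7: V-Q =  5 → F
  i= 8: K-N = 23 → X
  i= 9: B-A =  1 → B
  i=10: S-L =  7 → H
  i=11: Z-U =  5 → F
  shifts repeat with period 4: XBHF

XBHF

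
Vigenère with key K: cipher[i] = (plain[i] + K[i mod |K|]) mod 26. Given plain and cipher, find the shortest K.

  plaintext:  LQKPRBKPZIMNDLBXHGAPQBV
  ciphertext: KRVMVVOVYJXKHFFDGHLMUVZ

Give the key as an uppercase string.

  i= 0: K-L = 25 → Z
  i= 1: R-Q =  1 → B
  i= 2: V-K = 11 → L
  i= 3: M-P = 23 → X
  i= 4: V-R =  4 → E
  i= 5: V-B = 20 → U
  i= 6: O-K =  4 → E
  i= 7: V-P =  6 → G
  i= 8: Y-Z = 25 → Z
  i= 9: J-I =  1 → B
  i=10: X-M = 11 → L
  i=11: K-N = 23 → X
  i=12: H-D =  4 → E
  i=13: F-L = 20 → U
  i=14: F-B =  4 → E
  i=15: D-X =  6 → G
  i=16: G-H = 25 → Z
  i=17: H-G =  1 → B
  i=18: L-A = 11 → L
  i=19: M-P = 23 → X
  i=20: U-Q =  4 → E
  i=21: V-B = 20 → U
  i=22: Z-V =  4 → E
  shifts repeat with period 8: ZBLXEUEG

ZBLXEUEG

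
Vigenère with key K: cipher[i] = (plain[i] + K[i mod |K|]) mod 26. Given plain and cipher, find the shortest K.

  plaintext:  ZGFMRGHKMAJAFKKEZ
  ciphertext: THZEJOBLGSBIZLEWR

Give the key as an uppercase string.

  i= 0: T-Z = 20 → U
  i= 1: H-G =  1 → B
  i= 2: Z-F = 20 → U
  i= 3: E-M = 18 → S
  i= 4: J-R = 18 → S
  i= 5: O-G =  8 → I
  i= 6: B-H = 20 → U
  i= 7: L-K =  1 → B
  i= 8: G-M = 20 → U
  i= 9: S-A = 18 → S
  i=10: B-J = 18 → S
  i=11: I-A =  8 → I
  i=12: Z-F = 20 → U
  i=13: L-K =  1 → B
  i=14: E-K = 20 → U
  i=15: W-E = 18 → S
  i=16: R-Z = 18 → S
  shifts repeat with period 6: UBUSSI

UBUSSI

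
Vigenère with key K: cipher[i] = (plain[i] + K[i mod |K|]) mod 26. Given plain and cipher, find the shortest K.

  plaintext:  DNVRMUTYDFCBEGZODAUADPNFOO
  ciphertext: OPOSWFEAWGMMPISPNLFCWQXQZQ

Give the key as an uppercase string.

  i= 0: O-D = 11 → L
  i= 1: P-N =  2 → C
  i= 2: O-V = 19 → T
  i= 3: S-R =  1 → B
  i= 4: W-M = 10 → K
  i= 5: F-U = 11 → L
  i= 6: E-T = 11 → L
  i= 7: A-Y =  2 → C
  i= 8: W-D = 19 → T
  i= 9: G-F =  1 → B
  i=10: M-C = 10 → K
  i=11: M-B = 11 → L
  i=12: P-E = 11 → L
  i=13: I-G =  2 → C
  i=14: S-Z = 19 → T
  i=15: P-O =  1 → B
  i=16: N-D = 10 → K
  i=17: L-A = 11 → L
  i=18: F-U = 11 → L
  i=19: C-A =  2 → C
  i=20: W-D = 19 → T
  i=21: Q-P =  1 → B
  i=22: X-N = 10 → K
  i=23: Q-F = 11 → L
  i=24: Z-O = 11 → L
  i=25: Q-O =  2 → C
  shifts repeat with period 6: LCTBKL

LCTBKL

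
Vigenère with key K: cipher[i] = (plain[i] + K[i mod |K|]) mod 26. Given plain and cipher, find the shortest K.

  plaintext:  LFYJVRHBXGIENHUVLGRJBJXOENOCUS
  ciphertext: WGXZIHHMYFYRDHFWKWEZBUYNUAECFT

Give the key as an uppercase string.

  i= 0: W-L = 11 → L
  i= 1: G-F =  1 → B
  i= 2: X-Y = 25 → Z
  i= 3: Z-J = 16 → Q
  i= 4: I-V = 13 → N
  i= 5: H-R = 16 → Q
  i= 6: H-H =  0 → A
  i= 7: M-B = 11 → L
  i= 8: Y-X =  1 → B
  i= 9: F-G = 25 → Z
  i=10: Y-I = 16 → Q
  i=11: R-E = 13 → N
  i=12: D-N = 16 → Q
  i=13: H-H =  0 → A
  i=14: F-U = 11 → L
  i=15: W-V =  1 → B
  i=16: K-L = 25 → Z
  i=17: W-G = 16 → Q
  i=18: E-R = 13 → N
  i=19: Z-J = 16 → Q
  i=20: B-B =  0 → A
  i=21: U-J = 11 → L
  i=22: Y-X =  1 → B
  i=23: N-O = 25 → Z
  i=24: U-E = 16 → Q
  i=25: A-N = 13 → N
  i=26: E-O = 16 → Q
  i=27: C-C =  0 → A
  i=28: F-U = 11 → L
  i=29: T-S =  1 → B
  shifts repeat with period 7: LBZQNQA

LBZQNQA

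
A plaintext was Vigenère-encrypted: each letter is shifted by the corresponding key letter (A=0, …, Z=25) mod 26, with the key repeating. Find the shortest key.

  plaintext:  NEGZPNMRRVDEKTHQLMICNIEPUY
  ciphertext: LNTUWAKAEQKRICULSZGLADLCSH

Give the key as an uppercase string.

YJNVHN

  i= 0: L-N = 24 → Y
  i= 1: N-E =  9 → J
  i= 2: T-G = 13 → N
  i= 3: U-Z = 21 → V
  i= 4: W-P =  7 → H
  i= 5: A-N = 13 → N
  i= 6: K-M = 24 → Y
  i= 7: A-R =  9 → J
  i= 8: E-R = 13 → N
  i= 9: Q-V = 21 → V
  i=10: K-D =  7 → H
  i=11: R-E = 13 → N
  i=12: I-K = 24 → Y
  i=13: C-T =  9 → J
  i=14: U-H = 13 → N
  i=15: L-Q = 21 → V
  i=16: S-L =  7 → H
  i=17: Z-M = 13 → N
  i=18: G-I = 24 → Y
  i=19: L-C =  9 → J
  i=20: A-N = 13 → N
  i=21: D-I = 21 → V
  i=22: L-E =  7 → H
  i=23: C-P = 13 → N
  i=24: S-U = 24 → Y
  i=25: H-Y =  9 → J
  shifts repeat with period 6: YJNVHN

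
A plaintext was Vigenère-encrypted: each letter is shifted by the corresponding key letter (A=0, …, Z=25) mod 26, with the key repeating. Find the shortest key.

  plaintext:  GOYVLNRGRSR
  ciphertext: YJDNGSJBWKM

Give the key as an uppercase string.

  i= 0: Y-G = 18 → S
  i= 1: J-O = 21 → V
  i= 2: D-Y =  5 → F
  i= 3: N-V = 18 → S
  i= 4: G-L = 21 → V
  i= 5: S-N =  5 → F
  i= 6: J-R = 18 → S
  i= 7: B-G = 21 → V
  i= 8: W-R =  5 → F
  i= 9: K-S = 18 → S
  i=10: M-R = 21 → V
  shifts repeat with period 3: SVF

SVF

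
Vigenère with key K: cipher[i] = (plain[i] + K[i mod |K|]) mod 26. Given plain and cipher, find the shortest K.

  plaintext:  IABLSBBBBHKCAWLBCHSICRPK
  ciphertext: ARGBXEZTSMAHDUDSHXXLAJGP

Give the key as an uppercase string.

SRFQFDY

  i= 0: A-I = 18 → S
  i= 1: R-A = 17 → R
  i= 2: G-B =  5 → F
  i= 3: B-L = 16 → Q
  i= 4: X-S =  5 → F
  i= 5: E-B =  3 → D
  i= 6: Z-B = 24 → Y
  i= 7: T-B = 18 → S
  i= 8: S-B = 17 → R
  i= 9: M-H =  5 → F
  i=10: A-K = 16 → Q
  i=11: H-C =  5 → F
  i=12: D-A =  3 → D
  i=13: U-W = 24 → Y
  i=14: D-L = 18 → S
  i=15: S-B = 17 → R
  i=16: H-C =  5 → F
  i=17: X-H = 16 → Q
  i=18: X-S =  5 → F
  i=19: L-I =  3 → D
  i=20: A-C = 24 → Y
  i=21: J-R = 18 → S
  i=22: G-P = 17 → R
  i=23: P-K =  5 → F
  shifts repeat with period 7: SRFQFDY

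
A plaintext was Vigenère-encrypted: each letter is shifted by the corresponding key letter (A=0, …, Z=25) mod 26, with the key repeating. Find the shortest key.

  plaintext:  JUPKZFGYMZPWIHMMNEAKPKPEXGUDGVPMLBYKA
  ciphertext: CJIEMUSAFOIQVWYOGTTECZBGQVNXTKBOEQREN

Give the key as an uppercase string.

TPTUNPMC

  i= 0: C-J = 19 → T
  i= 1: J-U = 15 → P
  i= 2: I-P = 19 → T
  i= 3: E-K = 20 → U
  i= 4: M-Z = 13 → N
  i= 5: U-F = 15 → P
  i= 6: S-G = 12 → M
  i= 7: A-Y =  2 → C
  i= 8: F-M = 19 → T
  i= 9: O-Z = 15 → P
  i=10: I-P = 19 → T
  i=11: Q-W = 20 → U
  i=12: V-I = 13 → N
  i=13: W-H = 15 → P
  i=14: Y-M = 12 → M
  i=15: O-M =  2 → C
  i=16: G-N = 19 → T
  i=17: T-E = 15 → P
  i=18: T-A = 19 → T
  i=19: E-K = 20 → U
  i=20: C-P = 13 → N
  i=21: Z-K = 15 → P
  i=22: B-P = 12 → M
  i=23: G-E =  2 → C
  i=24: Q-X = 19 → T
  i=25: V-G = 15 → P
  i=26: N-U = 19 → T
  i=27: X-D = 20 → U
  i=28: T-G = 13 → N
  i=29: K-V = 15 → P
  i=30: B-P = 12 → M
  i=31: O-M =  2 → C
  i=32: E-L = 19 → T
  i=33: Q-B = 15 → P
  i=34: R-Y = 19 → T
  i=35: E-K = 20 → U
  i=36: N-A = 13 → N
  shifts repeat with period 8: TPTUNPMC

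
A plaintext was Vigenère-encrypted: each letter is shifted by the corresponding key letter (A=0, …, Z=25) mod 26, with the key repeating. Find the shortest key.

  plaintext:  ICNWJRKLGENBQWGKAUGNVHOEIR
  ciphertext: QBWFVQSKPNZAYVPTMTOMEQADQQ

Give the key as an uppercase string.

  i= 0: Q-I =  8 → I
  i= 1: B-C = 25 → Z
  i= 2: W-N =  9 → J
  i= 3: F-W =  9 → J
  i= 4: V-J = 12 → M
  i= 5: Q-R = 25 → Z
  i= 6: S-K =  8 → I
  i= 7: K-L = 25 → Z
  i= 8: P-G =  9 → J
  i= 9: N-E =  9 → J
  i=10: Z-N = 12 → M
  i=11: A-B = 25 → Z
  i=12: Y-Q =  8 → I
  i=13: V-W = 25 → Z
  i=14: P-G =  9 → J
  i=15: T-K =  9 → J
  i=16: M-A = 12 → M
  i=17: T-U = 25 → Z
  i=18: O-G =  8 → I
  i=19: M-N = 25 → Z
  i=20: E-V =  9 → J
  i=21: Q-H =  9 → J
  i=22: A-O = 12 → M
  i=23: D-E = 25 → Z
  i=24: Q-I =  8 → I
  i=25: Q-R = 25 → Z
  shifts repeat with period 6: IZJJMZ

IZJJMZ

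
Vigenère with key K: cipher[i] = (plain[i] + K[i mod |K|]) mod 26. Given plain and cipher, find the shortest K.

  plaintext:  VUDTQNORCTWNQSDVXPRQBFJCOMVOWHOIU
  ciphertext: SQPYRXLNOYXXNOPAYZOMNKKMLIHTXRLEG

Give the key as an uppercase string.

XWMFBK

  i= 0: S-V = 23 → X
  i= 1: Q-U = 22 → W
  i= 2: P-D = 12 → M
  i= 3: Y-T =  5 → F
  i= 4: R-Q =  1 → B
  i= 5: X-N = 10 → K
  i= 6: L-O = 23 → X
  i= 7: N-R = 22 → W
  i= 8: O-C = 12 → M
  i= 9: Y-T =  5 → F
  i=10: X-W =  1 → B
  i=11: X-N = 10 → K
  i=12: N-Q = 23 → X
  i=13: O-S = 22 → W
  i=14: P-D = 12 → M
  i=15: A-V =  5 → F
  i=16: Y-X =  1 → B
  i=17: Z-P = 10 → K
  i=18: O-R = 23 → X
  i=19: M-Q = 22 → W
  i=20: N-B = 12 → M
  i=21: K-F =  5 → F
  i=22: K-J =  1 → B
  i=23: M-C = 10 → K
  i=24: L-O = 23 → X
  i=25: I-M = 22 → W
  i=26: H-V = 12 → M
  i=27: T-O =  5 → F
  i=28: X-W =  1 → B
  i=29: R-H = 10 → K
  i=30: L-O = 23 → X
  i=31: E-I = 22 → W
  i=32: G-U = 12 → M
  shifts repeat with period 6: XWMFBK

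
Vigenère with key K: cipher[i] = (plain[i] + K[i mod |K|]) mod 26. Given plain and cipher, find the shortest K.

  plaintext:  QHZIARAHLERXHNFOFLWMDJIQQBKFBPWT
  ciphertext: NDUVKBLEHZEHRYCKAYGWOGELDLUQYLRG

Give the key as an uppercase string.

XWVNKKL

  i= 0: N-Q = 23 → X
  i= 1: D-H = 22 → W
  i= 2: U-Z = 21 → V
  i= 3: V-I = 13 → N
  i= 4: K-A = 10 → K
  i= 5: B-R = 10 → K
  i= 6: L-A = 11 → L
  i= 7: E-H = 23 → X
  i= 8: H-L = 22 → W
  i= 9: Z-E = 21 → V
  i=10: E-R = 13 → N
  i=11: H-X = 10 → K
  i=12: R-H = 10 → K
  i=13: Y-N = 11 → L
  i=14: C-F = 23 → X
  i=15: K-O = 22 → W
  i=16: A-F = 21 → V
  i=17: Y-L = 13 → N
  i=18: G-W = 10 → K
  i=19: W-M = 10 → K
  i=20: O-D = 11 → L
  i=21: G-J = 23 → X
  i=22: E-I = 22 → W
  i=23: L-Q = 21 → V
  i=24: D-Q = 13 → N
  i=25: L-B = 10 → K
  i=26: U-K = 10 → K
  i=27: Q-F = 11 → L
  i=28: Y-B = 23 → X
  i=29: L-P = 22 → W
  i=30: R-W = 21 → V
  i=31: G-T = 13 → N
  shifts repeat with period 7: XWVNKKL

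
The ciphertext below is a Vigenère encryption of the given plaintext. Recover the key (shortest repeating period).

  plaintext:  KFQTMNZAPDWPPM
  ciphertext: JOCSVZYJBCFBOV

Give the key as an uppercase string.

  i= 0: J-K = 25 → Z
  i= 1: O-F =  9 → J
  i= 2: C-Q = 12 → M
  i= 3: S-T = 25 → Z
  i= 4: V-M =  9 → J
  i= 5: Z-N = 12 → M
  i= 6: Y-Z = 25 → Z
  i= 7: J-A =  9 → J
  i= 8: B-P = 12 → M
  i= 9: C-D = 25 → Z
  i=10: F-W =  9 → J
  i=11: B-P = 12 → M
  i=12: O-P = 25 → Z
  i=13: V-M =  9 → J
  shifts repeat with period 3: ZJM

ZJM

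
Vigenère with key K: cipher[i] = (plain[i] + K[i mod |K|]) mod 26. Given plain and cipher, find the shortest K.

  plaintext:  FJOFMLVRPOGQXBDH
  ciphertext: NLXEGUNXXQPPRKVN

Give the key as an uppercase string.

  i= 0: N-F =  8 → I
  i= 1: L-J =  2 → C
  i= 2: X-O =  9 → J
  i= 3: E-F = 25 → Z
  i= 4: G-M = 20 → U
  i= 5: U-L =  9 → J
  i= 6: N-V = 18 → S
  i= 7: X-R =  6 → G
  i= 8: X-P =  8 → I
  i= 9: Q-O =  2 → C
  i=10: P-G =  9 → J
  i=11: P-Q = 25 → Z
  i=12: R-X = 20 → U
  i=13: K-B =  9 → J
  i=14: V-D = 18 → S
  i=15: N-H =  6 → G
  shifts repeat with period 8: ICJZUJSG

ICJZUJSG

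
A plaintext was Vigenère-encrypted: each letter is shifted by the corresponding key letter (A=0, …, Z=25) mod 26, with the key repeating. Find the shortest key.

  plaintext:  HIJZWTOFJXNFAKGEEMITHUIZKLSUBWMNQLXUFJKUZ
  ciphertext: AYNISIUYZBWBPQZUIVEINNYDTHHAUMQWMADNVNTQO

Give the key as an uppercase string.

TQEJWPG

  i= 0: A-H = 19 → T
  i= 1: Y-I = 16 → Q
  i= 2: N-J =  4 → E
  i= 3: I-Z =  9 → J
  i= 4: S-W = 22 → W
  i= 5: I-T = 15 → P
  i= 6: U-O =  6 → G
  i= 7: Y-F = 19 → T
  i= 8: Z-J = 16 → Q
  i= 9: B-X =  4 → E
  i=10: W-N =  9 → J
  i=11: B-F = 22 → W
  i=12: P-A = 15 → P
  i=13: Q-K =  6 → G
  i=14: Z-G = 19 → T
  i=15: U-E = 16 → Q
  i=16: I-E =  4 → E
  i=17: V-M =  9 → J
  i=18: E-I = 22 → W
  i=19: I-T = 15 → P
  i=20: N-H =  6 → G
  i=21: N-U = 19 → T
  i=22: Y-I = 16 → Q
  i=23: D-Z =  4 → E
  i=24: T-K =  9 → J
  i=25: H-L = 22 → W
  i=26: H-S = 15 → P
  i=27: A-U =  6 → G
  i=28: U-B = 19 → T
  i=29: M-W = 16 → Q
  i=30: Q-M =  4 → E
  i=31: W-N =  9 → J
  i=32: M-Q = 22 → W
  i=33: A-L = 15 → P
  i=34: D-X =  6 → G
  i=35: N-U = 19 → T
  i=36: V-F = 16 → Q
  i=37: N-J =  4 → E
  i=38: T-K =  9 → J
  i=39: Q-U = 22 → W
  i=40: O-Z = 15 → P
  shifts repeat with period 7: TQEJWPG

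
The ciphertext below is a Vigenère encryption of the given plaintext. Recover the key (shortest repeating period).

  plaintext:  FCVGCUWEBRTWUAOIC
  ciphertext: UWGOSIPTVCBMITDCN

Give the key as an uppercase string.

PULIQOT

  i= 0: U-F = 15 → P
  i= 1: W-C = 20 → U
  i= 2: G-V = 11 → L
  i= 3: O-G =  8 → I
  i= 4: S-C = 16 → Q
  i= 5: I-U = 14 → O
  i= 6: P-W = 19 → T
  i= 7: T-E = 15 → P
  i= 8: V-B = 20 → U
  i= 9: C-R = 11 → L
  i=10: B-T =  8 → I
  i=11: M-W = 16 → Q
  i=12: I-U = 14 → O
  i=13: T-A = 19 → T
  i=14: D-O = 15 → P
  i=15: C-I = 20 → U
  i=16: N-C = 11 → L
  shifts repeat with period 7: PULIQOT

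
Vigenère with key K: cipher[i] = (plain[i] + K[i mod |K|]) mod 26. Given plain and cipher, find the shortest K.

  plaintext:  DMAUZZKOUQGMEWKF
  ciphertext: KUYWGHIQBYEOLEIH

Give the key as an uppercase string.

  i= 0: K-D =  7 → H
  i= 1: U-M =  8 → I
  i= 2: Y-A = 24 → Y
  i= 3: W-U =  2 → C
  i= 4: G-Z =  7 → H
  i= 5: H-Z =  8 → I
  i= 6: I-K = 24 → Y
  i= 7: Q-O =  2 → C
  i= 8: B-U =  7 → H
  i= 9: Y-Q =  8 → I
  i=10: E-G = 24 → Y
  i=11: O-M =  2 → C
  i=12: L-E =  7 → H
  i=13: E-W =  8 → I
  i=14: I-K = 24 → Y
  i=15: H-F =  2 → C
  shifts repeat with period 4: HIYC

HIYC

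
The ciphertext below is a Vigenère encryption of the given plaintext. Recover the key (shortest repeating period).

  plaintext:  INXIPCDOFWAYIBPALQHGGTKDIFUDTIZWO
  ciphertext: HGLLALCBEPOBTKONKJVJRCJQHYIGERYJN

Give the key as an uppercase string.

ZTODLJZN

  i= 0: H-I = 25 → Z
  i= 1: G-N = 19 → T
  i= 2: L-X = 14 → O
  i= 3: L-I =  3 → D
  i= 4: A-P = 11 → L
  i= 5: L-C =  9 → J
  i= 6: C-D = 25 → Z
  i= 7: B-O = 13 → N
  i= 8: E-F = 25 → Z
  i= 9: P-W = 19 → T
  i=10: O-A = 14 → O
  i=11: B-Y =  3 → D
  i=12: T-I = 11 → L
  i=13: K-B =  9 → J
  i=14: O-P = 25 → Z
  i=15: N-A = 13 → N
  i=16: K-L = 25 → Z
  i=17: J-Q = 19 → T
  i=18: V-H = 14 → O
  i=19: J-G =  3 → D
  i=20: R-G = 11 → L
  i=21: C-T =  9 → J
  i=22: J-K = 25 → Z
  i=23: Q-D = 13 → N
  i=24: H-I = 25 → Z
  i=25: Y-F = 19 → T
  i=26: I-U = 14 → O
  i=27: G-D =  3 → D
  i=28: E-T = 11 → L
  i=29: R-I =  9 → J
  i=30: Y-Z = 25 → Z
  i=31: J-W = 13 → N
  i=32: N-O = 25 → Z
  shifts repeat with period 8: ZTODLJZN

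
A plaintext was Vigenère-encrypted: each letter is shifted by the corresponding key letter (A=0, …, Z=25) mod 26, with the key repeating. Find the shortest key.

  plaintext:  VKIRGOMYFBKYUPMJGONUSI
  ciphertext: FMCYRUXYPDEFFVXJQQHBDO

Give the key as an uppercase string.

  i= 0: F-V = 10 → K
  i= 1: M-K =  2 → C
  i= 2: C-I = 20 → U
  i= 3: Y-R =  7 → H
  i= 4: R-G = 11 → L
  i= 5: U-O =  6 → G
  i= 6: X-M = 11 → L
  i= 7: Y-Y =  0 → A
  i= 8: P-F = 10 → K
  i= 9: D-B =  2 → C
  i=10: E-K = 20 → U
  i=11: F-Y =  7 → H
  i=12: F-U = 11 → L
  i=13: V-P =  6 → G
  i=14: X-M = 11 → L
  i=15: J-J =  0 → A
  i=16: Q-G = 10 → K
  i=17: Q-O =  2 → C
  i=18: H-N = 20 → U
  i=19: B-U =  7 → H
  i=20: D-S = 11 → L
  i=21: O-I =  6 → G
  shifts repeat with period 8: KCUHLGLA

KCUHLGLA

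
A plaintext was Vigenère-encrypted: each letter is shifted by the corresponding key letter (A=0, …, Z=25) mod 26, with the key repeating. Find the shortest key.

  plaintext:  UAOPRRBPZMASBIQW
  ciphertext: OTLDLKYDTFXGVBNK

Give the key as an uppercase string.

UTXO

  i= 0: O-U = 20 → U
  i= 1: T-A = 19 → T
  i= 2: L-O = 23 → X
  i= 3: D-P = 14 → O
  i= 4: L-R = 20 → U
  i= 5: K-R = 19 → T
  i= 6: Y-B = 23 → X
  i= 7: D-P = 14 → O
  i= 8: T-Z = 20 → U
  i= 9: F-M = 19 → T
  i=10: X-A = 23 → X
  i=11: G-S = 14 → O
  i=12: V-B = 20 → U
  i=13: B-I = 19 → T
  i=14: N-Q = 23 → X
  i=15: K-W = 14 → O
  shifts repeat with period 4: UTXO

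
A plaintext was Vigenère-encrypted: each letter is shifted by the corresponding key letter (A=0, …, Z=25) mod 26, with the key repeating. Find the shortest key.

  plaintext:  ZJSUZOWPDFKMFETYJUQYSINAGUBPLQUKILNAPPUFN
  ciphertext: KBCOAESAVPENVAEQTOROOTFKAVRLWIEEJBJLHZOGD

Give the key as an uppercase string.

LSKUBQW

  i= 0: K-Z = 11 → L
  i= 1: B-J = 18 → S
  i= 2: C-S = 10 → K
  i= 3: O-U = 20 → U
  i= 4: A-Z =  1 → B
  i= 5: E-O = 16 → Q
  i= 6: S-W = 22 → W
  i= 7: A-P = 11 → L
  i= 8: V-D = 18 → S
  i= 9: P-F = 10 → K
  i=10: E-K = 20 → U
  i=11: N-M =  1 → B
  i=12: V-F = 16 → Q
  i=13: A-E = 22 → W
  i=14: E-T = 11 → L
  i=15: Q-Y = 18 → S
  i=16: T-J = 10 → K
  i=17: O-U = 20 → U
  i=18: R-Q =  1 → B
  i=19: O-Y = 16 → Q
  i=20: O-S = 22 → W
  i=21: T-I = 11 → L
  i=22: F-N = 18 → S
  i=23: K-A = 10 → K
  i=24: A-G = 20 → U
  i=25: V-U =  1 → B
  i=26: R-B = 16 → Q
  i=27: L-P = 22 → W
  i=28: W-L = 11 → L
  i=29: I-Q = 18 → S
  i=30: E-U = 10 → K
  i=31: E-K = 20 → U
  i=32: J-I =  1 → B
  i=33: B-L = 16 → Q
  i=34: J-N = 22 → W
  i=35: L-A = 11 → L
  i=36: H-P = 18 → S
  i=37: Z-P = 10 → K
  i=38: O-U = 20 → U
  i=39: G-F =  1 → B
  i=40: D-N = 16 → Q
  shifts repeat with period 7: LSKUBQW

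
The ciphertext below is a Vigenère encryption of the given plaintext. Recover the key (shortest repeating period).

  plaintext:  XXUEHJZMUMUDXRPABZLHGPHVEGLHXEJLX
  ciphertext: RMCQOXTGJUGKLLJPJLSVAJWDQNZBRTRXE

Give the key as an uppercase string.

  i= 0: R-X = 20 → U
  i= 1: M-X = 15 → P
  i= 2: C-U =  8 → I
  i= 3: Q-E = 12 → M
  i= 4: O-H =  7 → H
  i= 5: X-J = 14 → O
  i= 6: T-Z = 20 → U
  i= 7: G-M = 20 → U
  i= 8: J-U = 15 → P
  i= 9: U-M =  8 → I
  i=10: G-U = 12 → M
  i=11: K-D =  7 → H
  i=12: L-X = 14 → O
  i=13: L-R = 20 → U
  i=14: J-P = 20 → U
  i=15: P-A = 15 → P
  i=16: J-B =  8 → I
  i=17: L-Z = 12 → M
  i=18: S-L =  7 → H
  i=19: V-H = 14 → O
  i=20: A-G = 20 → U
  i=21: J-P = 20 → U
  i=22: W-H = 15 → P
  i=23: D-V =  8 → I
  i=24: Q-E = 12 → M
  i=25: N-G =  7 → H
  i=26: Z-L = 14 → O
  i=27: B-H = 20 → U
  i=28: R-X = 20 → U
  i=29: T-E = 15 → P
  i=30: R-J =  8 → I
  i=31: X-L = 12 → M
  i=32: E-X =  7 → H
  shifts repeat with period 7: UPIMHOU

UPIMHOU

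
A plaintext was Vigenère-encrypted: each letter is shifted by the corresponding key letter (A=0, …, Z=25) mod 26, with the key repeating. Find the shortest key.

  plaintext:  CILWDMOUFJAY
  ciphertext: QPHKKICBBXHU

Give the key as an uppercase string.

OHW

  i= 0: Q-C = 14 → O
  i= 1: P-I =  7 → H
  i= 2: H-L = 22 → W
  i= 3: K-W = 14 → O
  i= 4: K-D =  7 → H
  i= 5: I-M = 22 → W
  i= 6: C-O = 14 → O
  i= 7: B-U =  7 → H
  i= 8: B-F = 22 → W
  i= 9: X-J = 14 → O
  i=10: H-A =  7 → H
  i=11: U-Y = 22 → W
  shifts repeat with period 3: OHW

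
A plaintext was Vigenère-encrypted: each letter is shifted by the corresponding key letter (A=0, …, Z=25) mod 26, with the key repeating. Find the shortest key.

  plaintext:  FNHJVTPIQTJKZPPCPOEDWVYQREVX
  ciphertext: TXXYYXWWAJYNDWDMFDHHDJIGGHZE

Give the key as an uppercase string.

OKQPDEH

  i= 0: T-F = 14 → O
  i= 1: X-N = 10 → K
  i= 2: X-H = 16 → Q
  i= 3: Y-J = 15 → P
  i= 4: Y-V =  3 → D
  i= 5: X-T =  4 → E
  i= 6: W-P =  7 → H
  i= 7: W-I = 14 → O
  i= 8: A-Q = 10 → K
  i= 9: J-T = 16 → Q
  i=10: Y-J = 15 → P
  i=11: N-K =  3 → D
  i=12: D-Z =  4 → E
  i=13: W-P =  7 → H
  i=14: D-P = 14 → O
  i=15: M-C = 10 → K
  i=16: F-P = 16 → Q
  i=17: D-O = 15 → P
  i=18: H-E =  3 → D
  i=19: H-D =  4 → E
  i=20: D-W =  7 → H
  i=21: J-V = 14 → O
  i=22: I-Y = 10 → K
  i=23: G-Q = 16 → Q
  i=24: G-R = 15 → P
  i=25: H-E =  3 → D
  i=26: Z-V =  4 → E
  i=27: E-X =  7 → H
  shifts repeat with period 7: OKQPDEH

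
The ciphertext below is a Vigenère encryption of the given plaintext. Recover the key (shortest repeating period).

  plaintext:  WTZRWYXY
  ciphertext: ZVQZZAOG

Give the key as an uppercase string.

DCRI

  i= 0: Z-W =  3 → D
  i= 1: V-T =  2 → C
  i= 2: Q-Z = 17 → R
  i= 3: Z-R =  8 → I
  i= 4: Z-W =  3 → D
  i= 5: A-Y =  2 → C
  i= 6: O-X = 17 → R
  i= 7: G-Y =  8 → I
  shifts repeat with period 4: DCRI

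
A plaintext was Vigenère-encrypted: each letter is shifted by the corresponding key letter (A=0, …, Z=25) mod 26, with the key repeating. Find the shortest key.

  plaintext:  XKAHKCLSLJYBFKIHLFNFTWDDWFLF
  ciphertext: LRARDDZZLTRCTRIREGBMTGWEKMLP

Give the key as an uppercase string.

OHAKTB

  i= 0: L-X = 14 → O
  i= 1: R-K =  7 → H
  i= 2: A-A =  0 → A
  i= 3: R-H = 10 → K
  i= 4: D-K = 19 → T
  i= 5: D-C =  1 → B
  i= 6: Z-L = 14 → O
  i= 7: Z-S =  7 → H
  i= 8: L-L =  0 → A
  i= 9: T-J = 10 → K
  i=10: R-Y = 19 → T
  i=11: C-B =  1 → B
  i=12: T-F = 14 → O
  i=13: R-K =  7 → H
  i=14: I-I =  0 → A
  i=15: R-H = 10 → K
  i=16: E-L = 19 → T
  i=17: G-F =  1 → B
  i=18: B-N = 14 → O
  i=19: M-F =  7 → H
  i=20: T-T =  0 → A
  i=21: G-W = 10 → K
  i=22: W-D = 19 → T
  i=23: E-D =  1 → B
  i=24: K-W = 14 → O
  i=25: M-F =  7 → H
  i=26: L-L =  0 → A
  i=27: P-F = 10 → K
  shifts repeat with period 6: OHAKTB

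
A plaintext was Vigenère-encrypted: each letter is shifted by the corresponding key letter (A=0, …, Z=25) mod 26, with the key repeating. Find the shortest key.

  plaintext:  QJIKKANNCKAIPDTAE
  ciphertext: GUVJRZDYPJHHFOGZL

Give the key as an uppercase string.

QLNZHZ

  i= 0: G-Q = 16 → Q
  i= 1: U-J = 11 → L
  i= 2: V-I = 13 → N
  i= 3: J-K = 25 → Z
  i= 4: R-K =  7 → H
  i= 5: Z-A = 25 → Z
  i= 6: D-N = 16 → Q
  i= 7: Y-N = 11 → L
  i= 8: P-C = 13 → N
  i= 9: J-K = 25 → Z
  i=10: H-A =  7 → H
  i=11: H-I = 25 → Z
  i=12: F-P = 16 → Q
  i=13: O-D = 11 → L
  i=14: G-T = 13 → N
  i=15: Z-A = 25 → Z
  i=16: L-E =  7 → H
  shifts repeat with period 6: QLNZHZ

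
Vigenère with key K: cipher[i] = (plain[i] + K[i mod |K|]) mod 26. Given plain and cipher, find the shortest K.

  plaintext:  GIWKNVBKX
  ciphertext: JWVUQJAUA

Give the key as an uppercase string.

  i= 0: J-G =  3 → D
  i= 1: W-I = 14 → O
  i= 2: V-W = 25 → Z
  i= 3: U-K = 10 → K
  i= 4: Q-N =  3 → D
  i= 5: J-V = 14 → O
  i= 6: A-B = 25 → Z
  i= 7: U-K = 10 → K
  i= 8: A-X =  3 → D
  shifts repeat with period 4: DOZK

DOZK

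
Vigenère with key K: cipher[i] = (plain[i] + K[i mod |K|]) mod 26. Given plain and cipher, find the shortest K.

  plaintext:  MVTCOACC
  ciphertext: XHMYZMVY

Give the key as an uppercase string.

  i= 0: X-M = 11 → L
  i= 1: H-V = 12 → M
  i= 2: M-T = 19 → T
  i= 3: Y-C = 22 → W
  i= 4: Z-O = 11 → L
  i= 5: M-A = 12 → M
  i= 6: V-C = 19 → T
  i= 7: Y-C = 22 → W
  shifts repeat with period 4: LMTW

LMTW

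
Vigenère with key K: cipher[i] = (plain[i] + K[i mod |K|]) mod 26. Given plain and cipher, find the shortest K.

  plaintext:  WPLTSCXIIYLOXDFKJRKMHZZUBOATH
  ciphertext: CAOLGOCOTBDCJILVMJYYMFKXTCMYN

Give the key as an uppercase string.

  i= 0: C-W =  6 → G
  i= 1: A-P = 11 → L
  i= 2: O-L =  3 → D
  i= 3: L-T = 18 → S
  i= 4: G-S = 14 → O
  i= 5: O-C = 12 → M
  i= 6: C-X =  5 → F
  i= 7: O-I =  6 → G
  i= 8: T-I = 11 → L
  i= 9: B-Y =  3 → D
  i=10: D-L = 18 → S
  i=11: C-O = 14 → O
  i=12: J-X = 12 → M
  i=13: I-D =  5 → F
  i=14: L-F =  6 → G
  i=15: V-K = 11 → L
  i=16: M-J =  3 → D
  i=17: J-R = 18 → S
  i=18: Y-K = 14 → O
  i=19: Y-M = 12 → M
  i=20: M-H =  5 → F
  i=21: F-Z =  6 → G
  i=22: K-Z = 11 → L
  i=23: X-U =  3 → D
  i=24: T-B = 18 → S
  i=25: C-O = 14 → O
  i=26: M-A = 12 → M
  i=27: Y-T =  5 → F
  i=28: N-H =  6 → G
  shifts repeat with period 7: GLDSOMF

GLDSOMF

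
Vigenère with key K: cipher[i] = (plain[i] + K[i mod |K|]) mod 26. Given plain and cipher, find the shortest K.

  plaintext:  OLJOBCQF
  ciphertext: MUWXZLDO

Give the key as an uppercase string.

YJNJ

  i= 0: M-O = 24 → Y
  i= 1: U-L =  9 → J
  i= 2: W-J = 13 → N
  i= 3: X-O =  9 → J
  i= 4: Z-B = 24 → Y
  i= 5: L-C =  9 → J
  i= 6: D-Q = 13 → N
  i= 7: O-F =  9 → J
  shifts repeat with period 4: YJNJ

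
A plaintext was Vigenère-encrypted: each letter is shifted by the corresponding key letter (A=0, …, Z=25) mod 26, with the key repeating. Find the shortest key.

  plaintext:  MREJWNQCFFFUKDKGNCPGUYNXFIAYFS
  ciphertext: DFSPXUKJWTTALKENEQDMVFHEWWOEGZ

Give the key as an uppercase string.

ROOGBHUH

  i= 0: D-M = 17 → R
  i= 1: F-R = 14 → O
  i= 2: S-E = 14 → O
  i= 3: P-J =  6 → G
  i= 4: X-W =  1 → B
  i= 5: U-N =  7 → H
  i= 6: K-Q = 20 → U
  i= 7: J-C =  7 → H
  i= 8: W-F = 17 → R
  i= 9: T-F = 14 → O
  i=10: T-F = 14 → O
  i=11: A-U =  6 → G
  i=12: L-K =  1 → B
  i=13: K-D =  7 → H
  i=14: E-K = 20 → U
  i=15: N-G =  7 → H
  i=16: E-N = 17 → R
  i=17: Q-C = 14 → O
  i=18: D-P = 14 → O
  i=19: M-G =  6 → G
  i=20: V-U =  1 → B
  i=21: F-Y =  7 → H
  i=22: H-N = 20 → U
  i=23: E-X =  7 → H
  i=24: W-F = 17 → R
  i=25: W-I = 14 → O
  i=26: O-A = 14 → O
  i=27: E-Y =  6 → G
  i=28: G-F =  1 → B
  i=29: Z-S =  7 → H
  shifts repeat with period 8: ROOGBHUH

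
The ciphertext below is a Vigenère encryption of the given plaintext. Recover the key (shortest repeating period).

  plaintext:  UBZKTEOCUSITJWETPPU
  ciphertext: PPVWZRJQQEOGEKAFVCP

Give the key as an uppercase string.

VOWMGN

  i= 0: P-U = 21 → V
  i= 1: P-B = 14 → O
  i= 2: V-Z = 22 → W
  i= 3: W-K = 12 → M
  i= 4: Z-T =  6 → G
  i= 5: R-E = 13 → N
  i= 6: J-O = 21 → V
  i= 7: Q-C = 14 → O
  i= 8: Q-U = 22 → W
  i= 9: E-S = 12 → M
  i=10: O-I =  6 → G
  i=11: G-T = 13 → N
  i=12: E-J = 21 → V
  i=13: K-W = 14 → O
  i=14: A-E = 22 → W
  i=15: F-T = 12 → M
  i=16: V-P =  6 → G
  i=17: C-P = 13 → N
  i=18: P-U = 21 → V
  shifts repeat with period 6: VOWMGN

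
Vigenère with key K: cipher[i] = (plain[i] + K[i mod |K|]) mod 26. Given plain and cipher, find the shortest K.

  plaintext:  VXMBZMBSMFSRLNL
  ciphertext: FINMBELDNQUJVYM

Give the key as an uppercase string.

  i= 0: F-V = 10 → K
  i= 1: I-X = 11 → L
  i= 2: N-M =  1 → B
  i= 3: M-B = 11 → L
  i= 4: B-Z =  2 → C
  i= 5: E-M = 18 → S
  i= 6: L-B = 10 → K
  i= 7: D-S = 11 → L
  i= 8: N-M =  1 → B
  i= 9: Q-F = 11 → L
  i=10: U-S =  2 → C
  i=11: J-R = 18 → S
  i=12: V-L = 10 → K
  i=13: Y-N = 11 → L
  i=14: M-L =  1 → B
  shifts repeat with period 6: KLBLCS

KLBLCS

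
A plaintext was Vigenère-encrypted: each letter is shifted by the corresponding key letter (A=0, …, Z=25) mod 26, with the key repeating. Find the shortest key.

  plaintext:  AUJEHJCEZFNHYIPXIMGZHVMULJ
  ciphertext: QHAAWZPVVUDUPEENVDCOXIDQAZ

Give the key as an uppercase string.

  i= 0: Q-A = 16 → Q
  i= 1: H-U = 13 → N
  i= 2: A-J = 17 → R
  i= 3: A-E = 22 → W
  i= 4: W-H = 15 → P
  i= 5: Z-J = 16 → Q
  i= 6: P-C = 13 → N
  i= 7: V-E = 17 → R
  i= 8: V-Z = 22 → W
  i= 9: U-F = 15 → P
  i=10: D-N = 16 → Q
  i=11: U-H = 13 → N
  i=12: P-Y = 17 → R
  i=13: E-I = 22 → W
  i=14: E-P = 15 → P
  i=15: N-X = 16 → Q
  i=16: V-I = 13 → N
  i=17: D-M = 17 → R
  i=18: C-G = 22 → W
  i=19: O-Z = 15 → P
  i=20: X-H = 16 → Q
  i=21: I-V = 13 → N
  i=22: D-M = 17 → R
  i=23: Q-U = 22 → W
  i=24: A-L = 15 → P
  i=25: Z-J = 16 → Q
  shifts repeat with period 5: QNRWP

QNRWP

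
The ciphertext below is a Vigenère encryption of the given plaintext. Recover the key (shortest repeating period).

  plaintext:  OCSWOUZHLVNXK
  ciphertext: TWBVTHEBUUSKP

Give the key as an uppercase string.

FUJZFN

  i= 0: T-O =  5 → F
  i= 1: W-C = 20 → U
  i= 2: B-S =  9 → J
  i= 3: V-W = 25 → Z
  i= 4: T-O =  5 → F
  i= 5: H-U = 13 → N
  i= 6: E-Z =  5 → F
  i= 7: B-H = 20 → U
  i= 8: U-L =  9 → J
  i= 9: U-V = 25 → Z
  i=10: S-N =  5 → F
  i=11: K-X = 13 → N
  i=12: P-K =  5 → F
  shifts repeat with period 6: FUJZFN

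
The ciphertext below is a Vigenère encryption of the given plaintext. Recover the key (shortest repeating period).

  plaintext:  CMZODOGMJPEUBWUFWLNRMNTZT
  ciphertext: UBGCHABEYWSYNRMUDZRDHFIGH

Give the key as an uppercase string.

SPHOEMV

  i= 0: U-C = 18 → S
  i= 1: B-M = 15 → P
  i= 2: G-Z =  7 → H
  i= 3: C-O = 14 → O
  i= 4: H-D =  4 → E
  i= 5: A-O = 12 → M
  i= 6: B-G = 21 → V
  i= 7: E-M = 18 → S
  i= 8: Y-J = 15 → P
  i= 9: W-P =  7 → H
  i=10: S-E = 14 → O
  i=11: Y-U =  4 → E
  i=12: N-B = 12 → M
  i=13: R-W = 21 → V
  i=14: M-U = 18 → S
  i=15: U-F = 15 → P
  i=16: D-W =  7 → H
  i=17: Z-L = 14 → O
  i=18: R-N =  4 → E
  i=19: D-R = 12 → M
  i=20: H-M = 21 → V
  i=21: F-N = 18 → S
  i=22: I-T = 15 → P
  i=23: G-Z =  7 → H
  i=24: H-T = 14 → O
  shifts repeat with period 7: SPHOEMV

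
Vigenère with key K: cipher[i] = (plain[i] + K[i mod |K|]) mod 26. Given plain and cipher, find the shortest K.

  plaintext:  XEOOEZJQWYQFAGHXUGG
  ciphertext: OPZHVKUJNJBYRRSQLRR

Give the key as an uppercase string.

RLLT

  i= 0: O-X = 17 → R
  i= 1: P-E = 11 → L
  i= 2: Z-O = 11 → L
  i= 3: H-O = 19 → T
  i= 4: V-E = 17 → R
  i= 5: K-Z = 11 → L
  i= 6: U-J = 11 → L
  i= 7: J-Q = 19 → T
  i= 8: N-W = 17 → R
  i= 9: J-Y = 11 → L
  i=10: B-Q = 11 → L
  i=11: Y-F = 19 → T
  i=12: R-A = 17 → R
  i=13: R-G = 11 → L
  i=14: S-H = 11 → L
  i=15: Q-X = 19 → T
  i=16: L-U = 17 → R
  i=17: R-G = 11 → L
  i=18: R-G = 11 → L
  shifts repeat with period 4: RLLT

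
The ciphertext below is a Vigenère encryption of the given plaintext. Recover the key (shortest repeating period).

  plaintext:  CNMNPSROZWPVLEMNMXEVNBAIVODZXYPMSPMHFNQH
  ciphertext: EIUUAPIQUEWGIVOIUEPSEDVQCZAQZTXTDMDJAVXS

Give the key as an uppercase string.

CVIHLXR

  i= 0: E-C =  2 → C
  i= 1: I-N = 21 → V
  i= 2: U-M =  8 → I
  i= 3: U-N =  7 → H
  i= 4: A-P = 11 → L
  i= 5: P-S = 23 → X
  i= 6: I-R = 17 → R
  i= 7: Q-O =  2 → C
  i= 8: U-Z = 21 → V
  i= 9: E-W =  8 → I
  i=10: W-P =  7 → H
  i=11: G-V = 11 → L
  i=12: I-L = 23 → X
  i=13: V-E = 17 → R
  i=14: O-M =  2 → C
  i=15: I-N = 21 → V
  i=16: U-M =  8 → I
  i=17: E-X =  7 → H
  i=18: P-E = 11 → L
  i=19: S-V = 23 → X
  i=20: E-N = 17 → R
  i=21: D-B =  2 → C
  i=22: V-A = 21 → V
  i=23: Q-I =  8 → I
  i=24: C-V =  7 → H
  i=25: Z-O = 11 → L
  i=26: A-D = 23 → X
  i=27: Q-Z = 17 → R
  i=28: Z-X =  2 → C
  i=29: T-Y = 21 → V
  i=30: X-P =  8 → I
  i=31: T-M =  7 → H
  i=32: D-S = 11 → L
  i=33: M-P = 23 → X
  i=34: D-M = 17 → R
  i=35: J-H =  2 → C
  i=36: A-F = 21 → V
  i=37: V-N =  8 → I
  i=38: X-Q =  7 → H
  i=39: S-H = 11 → L
  shifts repeat with period 7: CVIHLXR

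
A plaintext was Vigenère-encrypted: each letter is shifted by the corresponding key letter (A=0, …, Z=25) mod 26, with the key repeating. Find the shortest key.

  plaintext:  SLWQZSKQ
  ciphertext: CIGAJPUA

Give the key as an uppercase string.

  i= 0: C-S = 10 → K
  i= 1: I-L = 23 → X
  i= 2: G-W = 10 → K
  i= 3: A-Q = 10 → K
  i= 4: J-Z = 10 → K
  i= 5: P-S = 23 → X
  i= 6: U-K = 10 → K
  i= 7: A-Q = 10 → K
  shifts repeat with period 4: KXKK

KXKK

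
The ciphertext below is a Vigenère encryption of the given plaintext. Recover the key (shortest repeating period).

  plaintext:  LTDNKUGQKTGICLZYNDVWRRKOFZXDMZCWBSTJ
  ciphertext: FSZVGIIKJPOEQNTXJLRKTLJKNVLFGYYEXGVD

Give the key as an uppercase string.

UZWIWOC

  i= 0: F-L = 20 → U
  i= 1: S-T = 25 → Z
  i= 2: Z-D = 22 → W
  i= 3: V-N =  8 → I
  i= 4: G-K = 22 → W
  i= 5: I-U = 14 → O
  i= 6: I-G =  2 → C
  i= 7: K-Q = 20 → U
  i= 8: J-K = 25 → Z
  i= 9: P-T = 22 → W
  i=10: O-G =  8 → I
  i=11: E-I = 22 → W
  i=12: Q-C = 14 → O
  i=13: N-L =  2 → C
  i=14: T-Z = 20 → U
  i=15: X-Y = 25 → Z
  i=16: J-N = 22 → W
  i=17: L-D =  8 → I
  i=18: R-V = 22 → W
  i=19: K-W = 14 → O
  i=20: T-R =  2 → C
  i=21: L-R = 20 → U
  i=22: J-K = 25 → Z
  i=23: K-O = 22 → W
  i=24: N-F =  8 → I
  i=25: V-Z = 22 → W
  i=26: L-X = 14 → O
  i=27: F-D =  2 → C
  i=28: G-M = 20 → U
  i=29: Y-Z = 25 → Z
  i=30: Y-C = 22 → W
  i=31: E-W =  8 → I
  i=32: X-B = 22 → W
  i=33: G-S = 14 → O
  i=34: V-T =  2 → C
  i=35: D-J = 20 → U
  shifts repeat with period 7: UZWIWOC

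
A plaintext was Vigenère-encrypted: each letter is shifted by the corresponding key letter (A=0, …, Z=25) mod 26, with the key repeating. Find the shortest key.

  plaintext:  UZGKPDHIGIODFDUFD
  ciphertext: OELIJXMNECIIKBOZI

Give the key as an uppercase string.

UFFYU

  i= 0: O-U = 20 → U
  i= 1: E-Z =  5 → F
  i= 2: L-G =  5 → F
  i= 3: I-K = 24 → Y
  i= 4: J-P = 20 → U
  i= 5: X-D = 20 → U
  i= 6: M-H =  5 → F
  i= 7: N-I =  5 → F
  i= 8: E-G = 24 → Y
  i= 9: C-I = 20 → U
  i=10: I-O = 20 → U
  i=11: I-D =  5 → F
  i=12: K-F =  5 → F
  i=13: B-D = 24 → Y
  i=14: O-U = 20 → U
  i=15: Z-F = 20 → U
  i=16: I-D =  5 → F
  shifts repeat with period 5: UFFYU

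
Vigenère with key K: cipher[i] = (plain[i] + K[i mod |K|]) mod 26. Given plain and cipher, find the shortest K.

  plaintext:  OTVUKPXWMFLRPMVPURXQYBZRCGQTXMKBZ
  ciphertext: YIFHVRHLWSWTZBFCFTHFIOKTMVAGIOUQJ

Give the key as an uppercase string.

KPKNLC

  i= 0: Y-O = 10 → K
  i= 1: I-T = 15 → P
  i= 2: F-V = 10 → K
  i= 3: H-U = 13 → N
  i= 4: V-K = 11 → L
  i= 5: R-P =  2 → C
  i= 6: H-X = 10 → K
  i= 7: L-W = 15 → P
  i= 8: W-M = 10 → K
  i= 9: S-F = 13 → N
  i=10: W-L = 11 → L
  i=11: T-R =  2 → C
  i=12: Z-P = 10 → K
  i=13: B-M = 15 → P
  i=14: F-V = 10 → K
  i=15: C-P = 13 → N
  i=16: F-U = 11 → L
  i=17: T-R =  2 → C
  i=18: H-X = 10 → K
  i=19: F-Q = 15 → P
  i=20: I-Y = 10 → K
  i=21: O-B = 13 → N
  i=22: K-Z = 11 → L
  i=23: T-R =  2 → C
  i=24: M-C = 10 → K
  i=25: V-G = 15 → P
  i=26: A-Q = 10 → K
  i=27: G-T = 13 → N
  i=28: I-X = 11 → L
  i=29: O-M =  2 → C
  i=30: U-K = 10 → K
  i=31: Q-B = 15 → P
  i=32: J-Z = 10 → K
  shifts repeat with period 6: KPKNLC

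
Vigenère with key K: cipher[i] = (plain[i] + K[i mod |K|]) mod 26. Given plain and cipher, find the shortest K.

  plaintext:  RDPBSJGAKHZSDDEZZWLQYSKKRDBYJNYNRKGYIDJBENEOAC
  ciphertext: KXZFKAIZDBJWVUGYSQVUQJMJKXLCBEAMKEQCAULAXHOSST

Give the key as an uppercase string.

  i= 0: K-R = 19 → T
  i= 1: X-D = 20 → U
  i= 2: Z-P = 10 → K
  i= 3: F-B =  4 → E
  i= 4: K-S = 18 → S
  i= 5: A-J = 17 → R
  i= 6: I-G =  2 → C
  i= 7: Z-A = 25 → Z
  i= 8: D-K = 19 → T
  i= 9: B-H = 20 → U
  i=10: J-Z = 10 → K
  i=11: W-S =  4 → E
  i=12: V-D = 18 → S
  i=13: U-D = 17 → R
  i=14: G-E =  2 → C
  i=15: Y-Z = 25 → Z
  i=16: S-Z = 19 → T
  i=17: Q-W = 20 → U
  i=18: V-L = 10 → K
  i=19: U-Q =  4 → E
  i=20: Q-Y = 18 → S
  i=21: J-S = 17 → R
  i=22: M-K =  2 → C
  i=23: J-K = 25 → Z
  i=24: K-R = 19 → T
  i=25: X-D = 20 → U
  i=26: L-B = 10 → K
  i=27: C-Y =  4 → E
  i=28: B-J = 18 → S
  i=29: E-N = 17 → R
  i=30: A-Y =  2 → C
  i=31: M-N = 25 → Z
  i=32: K-R = 19 → T
  i=33: E-K = 20 → U
  i=34: Q-G = 10 → K
  i=35: C-Y =  4 → E
  i=36: A-I = 18 → S
  i=37: U-D = 17 → R
  i=38: L-J =  2 → C
  i=39: A-B = 25 → Z
  i=40: X-E = 19 → T
  i=41: H-N = 20 → U
  i=42: O-E = 10 → K
  i=43: S-O =  4 → E
  i=44: S-A = 18 → S
  i=45: T-C = 17 → R
  shifts repeat with period 8: TUKESRCZ

TUKESRCZ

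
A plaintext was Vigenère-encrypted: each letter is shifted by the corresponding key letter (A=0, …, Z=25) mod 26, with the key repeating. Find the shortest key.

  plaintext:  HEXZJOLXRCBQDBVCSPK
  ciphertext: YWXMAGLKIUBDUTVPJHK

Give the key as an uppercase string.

RSAN

  i= 0: Y-H = 17 → R
  i= 1: W-E = 18 → S
  i= 2: X-X =  0 → A
  i= 3: M-Z = 13 → N
  i= 4: A-J = 17 → R
  i= 5: G-O = 18 → S
  i= 6: L-L =  0 → A
  i= 7: K-X = 13 → N
  i= 8: I-R = 17 → R
  i= 9: U-C = 18 → S
  i=10: B-B =  0 → A
  i=11: D-Q = 13 → N
  i=12: U-D = 17 → R
  i=13: T-B = 18 → S
  i=14: V-V =  0 → A
  i=15: P-C = 13 → N
  i=16: J-S = 17 → R
  i=17: H-P = 18 → S
  i=18: K-K =  0 → A
  shifts repeat with period 4: RSAN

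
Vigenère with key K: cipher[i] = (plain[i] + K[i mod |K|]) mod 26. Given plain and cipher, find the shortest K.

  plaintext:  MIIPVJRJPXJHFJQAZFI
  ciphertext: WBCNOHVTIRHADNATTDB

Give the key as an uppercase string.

KTUYTYE

  i= 0: W-M = 10 → K
  i= 1: B-I = 19 → T
  i= 2: C-I = 20 → U
  i= 3: N-P = 24 → Y
  i= 4: O-V = 19 → T
  i= 5: H-J = 24 → Y
  i= 6: V-R =  4 → E
  i= 7: T-J = 10 → K
  i= 8: I-P = 19 → T
  i= 9: R-X = 20 → U
  i=10: H-J = 24 → Y
  i=11: A-H = 19 → T
  i=12: D-F = 24 → Y
  i=13: N-J =  4 → E
  i=14: A-Q = 10 → K
  i=15: T-A = 19 → T
  i=16: T-Z = 20 → U
  i=17: D-F = 24 → Y
  i=18: B-I = 19 → T
  shifts repeat with period 7: KTUYTYE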